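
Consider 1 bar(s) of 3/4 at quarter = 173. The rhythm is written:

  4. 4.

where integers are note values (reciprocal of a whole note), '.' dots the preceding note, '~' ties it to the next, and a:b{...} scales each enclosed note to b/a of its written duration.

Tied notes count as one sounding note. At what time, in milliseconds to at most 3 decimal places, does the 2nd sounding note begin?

1. 0.0ms @ 0 + 520.231ms (3/2)
2. 520.231ms @ 3/2 + 520.231ms (3/2)

note 2 onset = 3/2b = 520.231ms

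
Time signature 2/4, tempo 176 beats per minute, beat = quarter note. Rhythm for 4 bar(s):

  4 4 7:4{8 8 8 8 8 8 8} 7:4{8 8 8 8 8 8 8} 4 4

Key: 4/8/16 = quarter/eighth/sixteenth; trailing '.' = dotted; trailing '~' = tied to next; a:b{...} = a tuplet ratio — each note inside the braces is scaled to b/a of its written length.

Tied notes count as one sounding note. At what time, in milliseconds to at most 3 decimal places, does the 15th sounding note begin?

note 15 onset = 38/7b = 1850.649ms

1. 0.0ms @ 0 + 340.909ms (1)
2. 340.909ms @ 1 + 340.909ms (1)
3. 681.818ms @ 2 + 97.403ms (2/7)
4. 779.221ms @ 16/7 + 97.403ms (2/7)
5. 876.623ms @ 18/7 + 97.403ms (2/7)
6. 974.026ms @ 20/7 + 97.403ms (2/7)
7. 1071.429ms @ 22/7 + 97.403ms (2/7)
8. 1168.831ms @ 24/7 + 97.403ms (2/7)
9. 1266.234ms @ 26/7 + 97.403ms (2/7)
10. 1363.636ms @ 4 + 97.403ms (2/7)
11. 1461.039ms @ 30/7 + 97.403ms (2/7)
12. 1558.442ms @ 32/7 + 97.403ms (2/7)
13. 1655.844ms @ 34/7 + 97.403ms (2/7)
14. 1753.247ms @ 36/7 + 97.403ms (2/7)
15. 1850.649ms @ 38/7 + 97.403ms (2/7)
16. 1948.052ms @ 40/7 + 97.403ms (2/7)
17. 2045.455ms @ 6 + 340.909ms (1)
18. 2386.364ms @ 7 + 340.909ms (1)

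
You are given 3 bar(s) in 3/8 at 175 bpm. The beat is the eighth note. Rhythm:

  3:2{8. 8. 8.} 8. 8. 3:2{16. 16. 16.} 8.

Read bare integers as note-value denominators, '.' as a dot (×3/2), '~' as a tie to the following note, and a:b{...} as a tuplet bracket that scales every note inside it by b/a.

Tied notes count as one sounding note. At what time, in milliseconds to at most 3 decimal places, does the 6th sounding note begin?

1. 0.0ms @ 0 + 342.857ms (1)
2. 342.857ms @ 1 + 342.857ms (1)
3. 685.714ms @ 2 + 342.857ms (1)
4. 1028.571ms @ 3 + 514.286ms (3/2)
5. 1542.857ms @ 9/2 + 514.286ms (3/2)
6. 2057.143ms @ 6 + 171.429ms (1/2)
7. 2228.571ms @ 13/2 + 171.429ms (1/2)
8. 2400.0ms @ 7 + 171.429ms (1/2)
9. 2571.429ms @ 15/2 + 514.286ms (3/2)

note 6 onset = 6b = 2057.143ms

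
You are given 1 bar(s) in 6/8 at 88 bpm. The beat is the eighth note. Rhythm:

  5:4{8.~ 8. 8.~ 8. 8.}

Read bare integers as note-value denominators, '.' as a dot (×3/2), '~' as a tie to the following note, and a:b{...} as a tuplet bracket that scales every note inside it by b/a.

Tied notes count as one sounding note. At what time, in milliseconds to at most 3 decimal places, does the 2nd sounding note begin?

1. 0.0ms @ 0 + 1636.364ms (12/5)
2. 1636.364ms @ 12/5 + 1636.364ms (12/5)
3. 3272.727ms @ 24/5 + 818.182ms (6/5)

note 2 onset = 12/5b = 1636.364ms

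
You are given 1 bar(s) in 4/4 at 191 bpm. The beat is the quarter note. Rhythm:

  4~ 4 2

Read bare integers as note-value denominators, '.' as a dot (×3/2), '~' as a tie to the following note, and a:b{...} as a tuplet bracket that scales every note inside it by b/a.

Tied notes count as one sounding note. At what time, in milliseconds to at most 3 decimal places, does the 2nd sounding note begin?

1. 0.0ms @ 0 + 628.272ms (2)
2. 628.272ms @ 2 + 628.272ms (2)

note 2 onset = 2b = 628.272ms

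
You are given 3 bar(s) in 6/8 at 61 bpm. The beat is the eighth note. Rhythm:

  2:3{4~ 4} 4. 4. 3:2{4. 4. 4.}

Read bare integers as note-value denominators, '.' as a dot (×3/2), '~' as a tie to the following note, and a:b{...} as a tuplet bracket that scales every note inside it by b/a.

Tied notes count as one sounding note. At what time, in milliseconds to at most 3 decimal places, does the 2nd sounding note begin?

1. 0.0ms @ 0 + 5901.639ms (6)
2. 5901.639ms @ 6 + 2950.82ms (3)
3. 8852.459ms @ 9 + 2950.82ms (3)
4. 11803.279ms @ 12 + 1967.213ms (2)
5. 13770.492ms @ 14 + 1967.213ms (2)
6. 15737.705ms @ 16 + 1967.213ms (2)

note 2 onset = 6b = 5901.639ms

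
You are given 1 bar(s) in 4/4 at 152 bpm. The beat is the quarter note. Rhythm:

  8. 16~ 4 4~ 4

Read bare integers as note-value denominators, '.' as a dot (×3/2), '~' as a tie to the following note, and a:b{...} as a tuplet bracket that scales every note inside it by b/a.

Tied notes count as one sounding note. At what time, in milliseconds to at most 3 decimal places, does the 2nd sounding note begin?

1. 0.0ms @ 0 + 296.053ms (3/4)
2. 296.053ms @ 3/4 + 493.421ms (5/4)
3. 789.474ms @ 2 + 789.474ms (2)

note 2 onset = 3/4b = 296.053ms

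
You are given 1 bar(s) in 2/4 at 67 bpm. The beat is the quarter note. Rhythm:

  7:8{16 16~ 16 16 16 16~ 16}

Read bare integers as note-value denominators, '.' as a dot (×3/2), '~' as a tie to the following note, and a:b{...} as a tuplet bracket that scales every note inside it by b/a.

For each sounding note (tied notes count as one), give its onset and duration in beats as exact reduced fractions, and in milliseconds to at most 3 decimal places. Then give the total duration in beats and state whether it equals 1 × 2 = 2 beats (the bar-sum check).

1) 0.0ms=0b +255.864ms=2/7b
2) 255.864ms=2/7b +511.727ms=4/7b
3) 767.591ms=6/7b +255.864ms=2/7b
4) 1023.454ms=8/7b +255.864ms=2/7b
5) 1279.318ms=10/7b +511.727ms=4/7b
Σ=2b of 2 (67bpm 2/4) — PASS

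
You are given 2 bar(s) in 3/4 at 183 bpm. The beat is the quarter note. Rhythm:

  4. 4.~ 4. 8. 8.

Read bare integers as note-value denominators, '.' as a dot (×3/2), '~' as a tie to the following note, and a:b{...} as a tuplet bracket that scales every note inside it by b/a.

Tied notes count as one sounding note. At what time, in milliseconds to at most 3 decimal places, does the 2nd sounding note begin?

note 2 onset = 3/2b = 491.803ms

1. 0.0ms @ 0 + 491.803ms (3/2)
2. 491.803ms @ 3/2 + 983.607ms (3)
3. 1475.41ms @ 9/2 + 245.902ms (3/4)
4. 1721.311ms @ 21/4 + 245.902ms (3/4)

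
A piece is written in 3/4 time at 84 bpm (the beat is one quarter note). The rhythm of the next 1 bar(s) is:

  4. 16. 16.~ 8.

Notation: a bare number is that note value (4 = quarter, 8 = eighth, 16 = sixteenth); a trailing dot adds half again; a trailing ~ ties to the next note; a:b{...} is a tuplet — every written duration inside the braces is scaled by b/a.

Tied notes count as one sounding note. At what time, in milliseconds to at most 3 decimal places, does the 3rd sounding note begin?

1. 0.0ms @ 0 + 1071.429ms (3/2)
2. 1071.429ms @ 3/2 + 267.857ms (3/8)
3. 1339.286ms @ 15/8 + 803.571ms (9/8)

note 3 onset = 15/8b = 1339.286ms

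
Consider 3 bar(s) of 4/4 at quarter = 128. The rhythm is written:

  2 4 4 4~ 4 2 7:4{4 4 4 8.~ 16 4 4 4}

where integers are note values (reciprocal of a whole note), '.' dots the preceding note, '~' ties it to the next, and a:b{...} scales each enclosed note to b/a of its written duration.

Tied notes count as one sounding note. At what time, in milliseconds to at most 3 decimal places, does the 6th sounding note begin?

note 6 onset = 8b = 3750.0ms

1. 0.0ms @ 0 + 937.5ms (2)
2. 937.5ms @ 2 + 468.75ms (1)
3. 1406.25ms @ 3 + 468.75ms (1)
4. 1875.0ms @ 4 + 937.5ms (2)
5. 2812.5ms @ 6 + 937.5ms (2)
6. 3750.0ms @ 8 + 267.857ms (4/7)
7. 4017.857ms @ 60/7 + 267.857ms (4/7)
8. 4285.714ms @ 64/7 + 267.857ms (4/7)
9. 4553.571ms @ 68/7 + 267.857ms (4/7)
10. 4821.429ms @ 72/7 + 267.857ms (4/7)
11. 5089.286ms @ 76/7 + 267.857ms (4/7)
12. 5357.143ms @ 80/7 + 267.857ms (4/7)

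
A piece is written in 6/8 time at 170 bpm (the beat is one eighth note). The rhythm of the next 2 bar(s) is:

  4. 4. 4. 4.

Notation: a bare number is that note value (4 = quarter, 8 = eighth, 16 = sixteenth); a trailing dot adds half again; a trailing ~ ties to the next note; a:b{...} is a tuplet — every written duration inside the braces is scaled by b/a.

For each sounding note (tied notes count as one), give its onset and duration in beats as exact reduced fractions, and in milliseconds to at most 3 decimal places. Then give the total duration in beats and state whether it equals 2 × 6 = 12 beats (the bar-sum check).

1) 0.0ms=0b +1058.824ms=3b
2) 1058.824ms=3b +1058.824ms=3b
3) 2117.647ms=6b +1058.824ms=3b
4) 3176.471ms=9b +1058.824ms=3b
Σ=12b of 12 (170bpm 6/8) — PASS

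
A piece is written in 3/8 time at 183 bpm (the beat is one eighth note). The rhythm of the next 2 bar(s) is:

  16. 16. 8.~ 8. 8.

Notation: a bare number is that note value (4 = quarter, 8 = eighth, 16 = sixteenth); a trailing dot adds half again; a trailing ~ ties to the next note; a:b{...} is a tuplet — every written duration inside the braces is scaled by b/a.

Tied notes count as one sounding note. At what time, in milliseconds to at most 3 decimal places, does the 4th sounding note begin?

note 4 onset = 9/2b = 1475.41ms

1. 0.0ms @ 0 + 245.902ms (3/4)
2. 245.902ms @ 3/4 + 245.902ms (3/4)
3. 491.803ms @ 3/2 + 983.607ms (3)
4. 1475.41ms @ 9/2 + 491.803ms (3/2)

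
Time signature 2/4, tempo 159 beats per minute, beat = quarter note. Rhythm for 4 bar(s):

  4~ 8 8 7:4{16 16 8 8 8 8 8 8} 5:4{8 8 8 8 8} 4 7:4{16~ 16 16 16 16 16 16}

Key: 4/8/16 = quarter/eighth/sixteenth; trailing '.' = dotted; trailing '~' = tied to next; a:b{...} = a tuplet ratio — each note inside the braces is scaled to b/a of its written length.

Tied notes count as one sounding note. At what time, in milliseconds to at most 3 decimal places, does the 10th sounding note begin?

note 10 onset = 26/7b = 1401.617ms

1. 0.0ms @ 0 + 566.038ms (3/2)
2. 566.038ms @ 3/2 + 188.679ms (1/2)
3. 754.717ms @ 2 + 53.908ms (1/7)
4. 808.625ms @ 15/7 + 53.908ms (1/7)
5. 862.534ms @ 16/7 + 107.817ms (2/7)
6. 970.35ms @ 18/7 + 107.817ms (2/7)
7. 1078.167ms @ 20/7 + 107.817ms (2/7)
8. 1185.984ms @ 22/7 + 107.817ms (2/7)
9. 1293.801ms @ 24/7 + 107.817ms (2/7)
10. 1401.617ms @ 26/7 + 107.817ms (2/7)
11. 1509.434ms @ 4 + 150.943ms (2/5)
12. 1660.377ms @ 22/5 + 150.943ms (2/5)
13. 1811.321ms @ 24/5 + 150.943ms (2/5)
14. 1962.264ms @ 26/5 + 150.943ms (2/5)
15. 2113.208ms @ 28/5 + 150.943ms (2/5)
16. 2264.151ms @ 6 + 377.358ms (1)
17. 2641.509ms @ 7 + 107.817ms (2/7)
18. 2749.326ms @ 51/7 + 53.908ms (1/7)
19. 2803.235ms @ 52/7 + 53.908ms (1/7)
20. 2857.143ms @ 53/7 + 53.908ms (1/7)
21. 2911.051ms @ 54/7 + 53.908ms (1/7)
22. 2964.96ms @ 55/7 + 53.908ms (1/7)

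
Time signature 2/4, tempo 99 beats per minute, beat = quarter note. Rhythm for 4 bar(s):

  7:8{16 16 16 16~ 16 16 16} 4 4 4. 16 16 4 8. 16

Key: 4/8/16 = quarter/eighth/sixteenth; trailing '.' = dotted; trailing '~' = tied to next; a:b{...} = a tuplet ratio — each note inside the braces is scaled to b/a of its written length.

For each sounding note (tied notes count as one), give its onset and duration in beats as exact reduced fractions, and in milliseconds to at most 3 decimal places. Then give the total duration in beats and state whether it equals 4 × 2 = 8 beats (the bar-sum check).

1) 0.0ms=0b +173.16ms=2/7b
2) 173.16ms=2/7b +173.16ms=2/7b
3) 346.32ms=4/7b +173.16ms=2/7b
4) 519.481ms=6/7b +346.32ms=4/7b
5) 865.801ms=10/7b +173.16ms=2/7b
6) 1038.961ms=12/7b +173.16ms=2/7b
7) 1212.121ms=2b +606.061ms=1b
8) 1818.182ms=3b +606.061ms=1b
9) 2424.242ms=4b +909.091ms=3/2b
10) 3333.333ms=11/2b +151.515ms=1/4b
11) 3484.848ms=23/4b +151.515ms=1/4b
12) 3636.364ms=6b +606.061ms=1b
13) 4242.424ms=7b +454.545ms=3/4b
14) 4696.97ms=31/4b +151.515ms=1/4b
Σ=8b of 8 (99bpm 2/4) — PASS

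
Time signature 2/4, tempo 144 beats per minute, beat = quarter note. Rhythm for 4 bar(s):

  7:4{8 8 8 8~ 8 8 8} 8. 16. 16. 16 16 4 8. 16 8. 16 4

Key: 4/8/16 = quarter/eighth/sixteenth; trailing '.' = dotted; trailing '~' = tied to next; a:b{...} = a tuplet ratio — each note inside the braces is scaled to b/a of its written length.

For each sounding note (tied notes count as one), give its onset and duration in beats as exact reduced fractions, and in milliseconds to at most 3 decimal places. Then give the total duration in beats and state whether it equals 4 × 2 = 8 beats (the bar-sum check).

1) 0.0ms=0b +119.048ms=2/7b
2) 119.048ms=2/7b +119.048ms=2/7b
3) 238.095ms=4/7b +119.048ms=2/7b
4) 357.143ms=6/7b +238.095ms=4/7b
5) 595.238ms=10/7b +119.048ms=2/7b
6) 714.286ms=12/7b +119.048ms=2/7b
7) 833.333ms=2b +312.5ms=3/4b
8) 1145.833ms=11/4b +156.25ms=3/8b
9) 1302.083ms=25/8b +156.25ms=3/8b
10) 1458.333ms=7/2b +104.167ms=1/4b
11) 1562.5ms=15/4b +104.167ms=1/4b
12) 1666.667ms=4b +416.667ms=1b
13) 2083.333ms=5b +312.5ms=3/4b
14) 2395.833ms=23/4b +104.167ms=1/4b
15) 2500.0ms=6b +312.5ms=3/4b
16) 2812.5ms=27/4b +104.167ms=1/4b
17) 2916.667ms=7b +416.667ms=1b
Σ=8b of 8 (144bpm 2/4) — PASS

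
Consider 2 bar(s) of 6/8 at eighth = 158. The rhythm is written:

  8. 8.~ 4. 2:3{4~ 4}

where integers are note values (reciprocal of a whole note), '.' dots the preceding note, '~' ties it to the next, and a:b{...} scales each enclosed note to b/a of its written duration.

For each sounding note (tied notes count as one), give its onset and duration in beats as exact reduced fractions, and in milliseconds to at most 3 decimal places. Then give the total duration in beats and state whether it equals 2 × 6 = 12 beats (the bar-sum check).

1) 0.0ms=0b +569.62ms=3/2b
2) 569.62ms=3/2b +1708.861ms=9/2b
3) 2278.481ms=6b +2278.481ms=6b
Σ=12b of 12 (158bpm 6/8) — PASS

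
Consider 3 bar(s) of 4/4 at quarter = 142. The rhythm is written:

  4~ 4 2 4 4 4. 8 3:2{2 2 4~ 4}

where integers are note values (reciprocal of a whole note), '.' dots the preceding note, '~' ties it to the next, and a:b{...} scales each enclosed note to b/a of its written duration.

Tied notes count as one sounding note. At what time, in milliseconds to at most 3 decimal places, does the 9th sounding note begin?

1. 0.0ms @ 0 + 845.07ms (2)
2. 845.07ms @ 2 + 845.07ms (2)
3. 1690.141ms @ 4 + 422.535ms (1)
4. 2112.676ms @ 5 + 422.535ms (1)
5. 2535.211ms @ 6 + 633.803ms (3/2)
6. 3169.014ms @ 15/2 + 211.268ms (1/2)
7. 3380.282ms @ 8 + 563.38ms (4/3)
8. 3943.662ms @ 28/3 + 563.38ms (4/3)
9. 4507.042ms @ 32/3 + 563.38ms (4/3)

note 9 onset = 32/3b = 4507.042ms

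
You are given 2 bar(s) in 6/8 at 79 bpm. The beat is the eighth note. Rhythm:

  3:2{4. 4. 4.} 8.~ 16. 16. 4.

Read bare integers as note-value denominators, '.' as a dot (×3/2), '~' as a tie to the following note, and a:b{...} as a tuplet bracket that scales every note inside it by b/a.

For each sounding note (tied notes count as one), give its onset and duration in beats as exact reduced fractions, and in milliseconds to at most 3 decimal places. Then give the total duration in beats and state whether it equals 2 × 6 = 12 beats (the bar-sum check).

1) 0.0ms=0b +1518.987ms=2b
2) 1518.987ms=2b +1518.987ms=2b
3) 3037.975ms=4b +1518.987ms=2b
4) 4556.962ms=6b +1708.861ms=9/4b
5) 6265.823ms=33/4b +569.62ms=3/4b
6) 6835.443ms=9b +2278.481ms=3b
Σ=12b of 12 (79bpm 6/8) — PASS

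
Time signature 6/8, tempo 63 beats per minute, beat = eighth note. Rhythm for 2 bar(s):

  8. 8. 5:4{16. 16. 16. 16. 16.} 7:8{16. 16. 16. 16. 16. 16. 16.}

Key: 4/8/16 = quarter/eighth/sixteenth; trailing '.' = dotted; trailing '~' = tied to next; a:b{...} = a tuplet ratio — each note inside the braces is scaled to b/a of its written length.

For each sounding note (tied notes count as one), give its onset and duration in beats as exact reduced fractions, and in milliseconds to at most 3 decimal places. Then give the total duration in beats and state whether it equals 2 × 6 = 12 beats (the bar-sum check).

1) 0.0ms=0b +1428.571ms=3/2b
2) 1428.571ms=3/2b +1428.571ms=3/2b
3) 2857.143ms=3b +571.429ms=3/5b
4) 3428.571ms=18/5b +571.429ms=3/5b
5) 4000.0ms=21/5b +571.429ms=3/5b
6) 4571.429ms=24/5b +571.429ms=3/5b
7) 5142.857ms=27/5b +571.429ms=3/5b
8) 5714.286ms=6b +816.327ms=6/7b
9) 6530.612ms=48/7b +816.327ms=6/7b
10) 7346.939ms=54/7b +816.327ms=6/7b
11) 8163.265ms=60/7b +816.327ms=6/7b
12) 8979.592ms=66/7b +816.327ms=6/7b
13) 9795.918ms=72/7b +816.327ms=6/7b
14) 10612.245ms=78/7b +816.327ms=6/7b
Σ=12b of 12 (63bpm 6/8) — PASS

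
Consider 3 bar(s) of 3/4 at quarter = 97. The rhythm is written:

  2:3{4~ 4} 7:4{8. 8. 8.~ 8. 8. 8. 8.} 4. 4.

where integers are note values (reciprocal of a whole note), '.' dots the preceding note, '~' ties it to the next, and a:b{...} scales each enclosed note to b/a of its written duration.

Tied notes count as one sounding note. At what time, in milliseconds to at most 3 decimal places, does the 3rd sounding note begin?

note 3 onset = 24/7b = 2120.766ms

1. 0.0ms @ 0 + 1855.67ms (3)
2. 1855.67ms @ 3 + 265.096ms (3/7)
3. 2120.766ms @ 24/7 + 265.096ms (3/7)
4. 2385.862ms @ 27/7 + 530.191ms (6/7)
5. 2916.053ms @ 33/7 + 265.096ms (3/7)
6. 3181.149ms @ 36/7 + 265.096ms (3/7)
7. 3446.244ms @ 39/7 + 265.096ms (3/7)
8. 3711.34ms @ 6 + 927.835ms (3/2)
9. 4639.175ms @ 15/2 + 927.835ms (3/2)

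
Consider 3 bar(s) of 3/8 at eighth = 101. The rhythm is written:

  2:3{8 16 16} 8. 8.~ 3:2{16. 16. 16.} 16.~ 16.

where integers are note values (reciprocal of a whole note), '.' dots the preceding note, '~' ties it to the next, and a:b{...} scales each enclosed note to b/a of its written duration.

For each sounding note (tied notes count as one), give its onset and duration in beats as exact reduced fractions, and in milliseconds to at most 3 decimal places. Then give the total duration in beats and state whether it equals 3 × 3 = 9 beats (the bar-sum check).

1) 0.0ms=0b +891.089ms=3/2b
2) 891.089ms=3/2b +445.545ms=3/4b
3) 1336.634ms=9/4b +445.545ms=3/4b
4) 1782.178ms=3b +891.089ms=3/2b
5) 2673.267ms=9/2b +1188.119ms=2b
6) 3861.386ms=13/2b +297.03ms=1/2b
7) 4158.416ms=7b +297.03ms=1/2b
8) 4455.446ms=15/2b +891.089ms=3/2b
Σ=9b of 9 (101bpm 3/8) — PASS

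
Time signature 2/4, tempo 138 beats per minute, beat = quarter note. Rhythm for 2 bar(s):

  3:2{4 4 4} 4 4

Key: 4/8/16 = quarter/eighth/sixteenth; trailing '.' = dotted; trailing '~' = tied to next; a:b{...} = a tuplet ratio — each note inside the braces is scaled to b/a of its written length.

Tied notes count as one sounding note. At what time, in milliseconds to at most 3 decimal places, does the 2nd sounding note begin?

1. 0.0ms @ 0 + 289.855ms (2/3)
2. 289.855ms @ 2/3 + 289.855ms (2/3)
3. 579.71ms @ 4/3 + 289.855ms (2/3)
4. 869.565ms @ 2 + 434.783ms (1)
5. 1304.348ms @ 3 + 434.783ms (1)

note 2 onset = 2/3b = 289.855ms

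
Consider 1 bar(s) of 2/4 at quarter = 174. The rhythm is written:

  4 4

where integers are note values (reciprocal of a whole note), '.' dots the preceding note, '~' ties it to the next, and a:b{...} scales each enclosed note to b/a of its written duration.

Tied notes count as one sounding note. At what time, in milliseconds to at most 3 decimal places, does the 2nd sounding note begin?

1. 0.0ms @ 0 + 344.828ms (1)
2. 344.828ms @ 1 + 344.828ms (1)

note 2 onset = 1b = 344.828ms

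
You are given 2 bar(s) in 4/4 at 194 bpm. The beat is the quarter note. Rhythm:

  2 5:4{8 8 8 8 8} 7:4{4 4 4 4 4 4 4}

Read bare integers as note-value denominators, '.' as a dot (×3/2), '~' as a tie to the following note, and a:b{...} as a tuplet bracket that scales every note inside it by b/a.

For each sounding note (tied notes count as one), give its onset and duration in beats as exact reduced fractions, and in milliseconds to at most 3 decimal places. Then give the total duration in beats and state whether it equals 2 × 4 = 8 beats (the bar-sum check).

1) 0.0ms=0b +618.557ms=2b
2) 618.557ms=2b +123.711ms=2/5b
3) 742.268ms=12/5b +123.711ms=2/5b
4) 865.979ms=14/5b +123.711ms=2/5b
5) 989.691ms=16/5b +123.711ms=2/5b
6) 1113.402ms=18/5b +123.711ms=2/5b
7) 1237.113ms=4b +176.73ms=4/7b
8) 1413.844ms=32/7b +176.73ms=4/7b
9) 1590.574ms=36/7b +176.73ms=4/7b
10) 1767.305ms=40/7b +176.73ms=4/7b
11) 1944.035ms=44/7b +176.73ms=4/7b
12) 2120.766ms=48/7b +176.73ms=4/7b
13) 2297.496ms=52/7b +176.73ms=4/7b
Σ=8b of 8 (194bpm 4/4) — PASS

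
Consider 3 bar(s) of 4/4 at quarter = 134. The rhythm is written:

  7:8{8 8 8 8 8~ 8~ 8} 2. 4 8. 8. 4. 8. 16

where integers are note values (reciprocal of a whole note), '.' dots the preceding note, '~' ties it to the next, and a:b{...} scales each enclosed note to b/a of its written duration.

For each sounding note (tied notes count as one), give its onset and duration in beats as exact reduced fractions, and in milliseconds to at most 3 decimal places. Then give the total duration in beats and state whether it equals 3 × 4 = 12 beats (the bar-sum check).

1) 0.0ms=0b +255.864ms=4/7b
2) 255.864ms=4/7b +255.864ms=4/7b
3) 511.727ms=8/7b +255.864ms=4/7b
4) 767.591ms=12/7b +255.864ms=4/7b
5) 1023.454ms=16/7b +767.591ms=12/7b
6) 1791.045ms=4b +1343.284ms=3b
7) 3134.328ms=7b +447.761ms=1b
8) 3582.09ms=8b +335.821ms=3/4b
9) 3917.91ms=35/4b +335.821ms=3/4b
10) 4253.731ms=19/2b +671.642ms=3/2b
11) 4925.373ms=11b +335.821ms=3/4b
12) 5261.194ms=47/4b +111.94ms=1/4b
Σ=12b of 12 (134bpm 4/4) — PASS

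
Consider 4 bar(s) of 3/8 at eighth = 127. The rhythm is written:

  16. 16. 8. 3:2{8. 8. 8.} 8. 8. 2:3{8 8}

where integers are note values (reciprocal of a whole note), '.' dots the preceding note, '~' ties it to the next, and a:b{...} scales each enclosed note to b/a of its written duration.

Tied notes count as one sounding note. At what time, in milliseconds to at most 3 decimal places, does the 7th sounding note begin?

note 7 onset = 6b = 2834.646ms

1. 0.0ms @ 0 + 354.331ms (3/4)
2. 354.331ms @ 3/4 + 354.331ms (3/4)
3. 708.661ms @ 3/2 + 708.661ms (3/2)
4. 1417.323ms @ 3 + 472.441ms (1)
5. 1889.764ms @ 4 + 472.441ms (1)
6. 2362.205ms @ 5 + 472.441ms (1)
7. 2834.646ms @ 6 + 708.661ms (3/2)
8. 3543.307ms @ 15/2 + 708.661ms (3/2)
9. 4251.969ms @ 9 + 708.661ms (3/2)
10. 4960.63ms @ 21/2 + 708.661ms (3/2)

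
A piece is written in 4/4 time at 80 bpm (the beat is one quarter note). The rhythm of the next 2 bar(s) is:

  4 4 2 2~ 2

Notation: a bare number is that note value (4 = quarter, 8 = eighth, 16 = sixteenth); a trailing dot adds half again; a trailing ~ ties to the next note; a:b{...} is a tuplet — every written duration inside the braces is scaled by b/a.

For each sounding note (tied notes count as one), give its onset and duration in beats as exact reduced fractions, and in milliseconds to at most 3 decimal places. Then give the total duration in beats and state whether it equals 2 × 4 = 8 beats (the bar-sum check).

1) 0.0ms=0b +750.0ms=1b
2) 750.0ms=1b +750.0ms=1b
3) 1500.0ms=2b +1500.0ms=2b
4) 3000.0ms=4b +3000.0ms=4b
Σ=8b of 8 (80bpm 4/4) — PASS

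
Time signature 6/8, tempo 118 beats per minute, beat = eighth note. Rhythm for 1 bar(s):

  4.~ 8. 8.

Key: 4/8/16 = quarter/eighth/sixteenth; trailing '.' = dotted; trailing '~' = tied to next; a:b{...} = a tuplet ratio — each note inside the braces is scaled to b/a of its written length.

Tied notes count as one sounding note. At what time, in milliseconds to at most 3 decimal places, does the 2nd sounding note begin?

note 2 onset = 9/2b = 2288.136ms

1. 0.0ms @ 0 + 2288.136ms (9/2)
2. 2288.136ms @ 9/2 + 762.712ms (3/2)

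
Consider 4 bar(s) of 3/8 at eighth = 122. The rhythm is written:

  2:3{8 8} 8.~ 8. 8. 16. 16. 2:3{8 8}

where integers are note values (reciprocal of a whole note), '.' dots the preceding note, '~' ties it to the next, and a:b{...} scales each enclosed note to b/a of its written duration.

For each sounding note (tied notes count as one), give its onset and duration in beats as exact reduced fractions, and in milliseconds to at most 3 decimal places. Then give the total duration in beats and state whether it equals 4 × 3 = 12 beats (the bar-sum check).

1) 0.0ms=0b +737.705ms=3/2b
2) 737.705ms=3/2b +737.705ms=3/2b
3) 1475.41ms=3b +1475.41ms=3b
4) 2950.82ms=6b +737.705ms=3/2b
5) 3688.525ms=15/2b +368.852ms=3/4b
6) 4057.377ms=33/4b +368.852ms=3/4b
7) 4426.23ms=9b +737.705ms=3/2b
8) 5163.934ms=21/2b +737.705ms=3/2b
Σ=12b of 12 (122bpm 3/8) — PASS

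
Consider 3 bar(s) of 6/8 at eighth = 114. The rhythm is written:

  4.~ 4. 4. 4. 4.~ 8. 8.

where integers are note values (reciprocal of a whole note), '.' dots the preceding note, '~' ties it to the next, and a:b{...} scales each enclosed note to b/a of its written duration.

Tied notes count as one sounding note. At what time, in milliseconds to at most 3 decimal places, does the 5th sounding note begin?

1. 0.0ms @ 0 + 3157.895ms (6)
2. 3157.895ms @ 6 + 1578.947ms (3)
3. 4736.842ms @ 9 + 1578.947ms (3)
4. 6315.789ms @ 12 + 2368.421ms (9/2)
5. 8684.211ms @ 33/2 + 789.474ms (3/2)

note 5 onset = 33/2b = 8684.211ms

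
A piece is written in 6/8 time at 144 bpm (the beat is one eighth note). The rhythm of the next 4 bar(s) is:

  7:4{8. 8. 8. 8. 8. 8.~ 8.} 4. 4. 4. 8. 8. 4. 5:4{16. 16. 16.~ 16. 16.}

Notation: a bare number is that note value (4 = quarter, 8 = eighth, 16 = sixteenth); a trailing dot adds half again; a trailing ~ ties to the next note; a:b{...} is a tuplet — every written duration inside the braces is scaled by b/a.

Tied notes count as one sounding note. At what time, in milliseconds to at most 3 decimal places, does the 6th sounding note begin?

1. 0.0ms @ 0 + 357.143ms (6/7)
2. 357.143ms @ 6/7 + 357.143ms (6/7)
3. 714.286ms @ 12/7 + 357.143ms (6/7)
4. 1071.429ms @ 18/7 + 357.143ms (6/7)
5. 1428.571ms @ 24/7 + 357.143ms (6/7)
6. 1785.714ms @ 30/7 + 714.286ms (12/7)
7. 2500.0ms @ 6 + 1250.0ms (3)
8. 3750.0ms @ 9 + 1250.0ms (3)
9. 5000.0ms @ 12 + 1250.0ms (3)
10. 6250.0ms @ 15 + 625.0ms (3/2)
11. 6875.0ms @ 33/2 + 625.0ms (3/2)
12. 7500.0ms @ 18 + 1250.0ms (3)
13. 8750.0ms @ 21 + 250.0ms (3/5)
14. 9000.0ms @ 108/5 + 250.0ms (3/5)
15. 9250.0ms @ 111/5 + 500.0ms (6/5)
16. 9750.0ms @ 117/5 + 250.0ms (3/5)

note 6 onset = 30/7b = 1785.714ms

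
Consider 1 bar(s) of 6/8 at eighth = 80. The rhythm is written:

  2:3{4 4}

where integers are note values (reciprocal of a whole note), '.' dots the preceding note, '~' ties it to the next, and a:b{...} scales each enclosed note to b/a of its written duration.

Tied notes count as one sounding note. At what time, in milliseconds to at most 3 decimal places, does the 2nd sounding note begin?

note 2 onset = 3b = 2250.0ms

1. 0.0ms @ 0 + 2250.0ms (3)
2. 2250.0ms @ 3 + 2250.0ms (3)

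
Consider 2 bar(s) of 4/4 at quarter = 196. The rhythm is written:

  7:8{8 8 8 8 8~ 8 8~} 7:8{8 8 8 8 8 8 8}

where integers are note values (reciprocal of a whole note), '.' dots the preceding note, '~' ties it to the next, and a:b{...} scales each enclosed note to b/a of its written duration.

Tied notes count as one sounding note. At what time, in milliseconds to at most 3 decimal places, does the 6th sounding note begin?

1. 0.0ms @ 0 + 174.927ms (4/7)
2. 174.927ms @ 4/7 + 174.927ms (4/7)
3. 349.854ms @ 8/7 + 174.927ms (4/7)
4. 524.781ms @ 12/7 + 174.927ms (4/7)
5. 699.708ms @ 16/7 + 349.854ms (8/7)
6. 1049.563ms @ 24/7 + 349.854ms (8/7)
7. 1399.417ms @ 32/7 + 174.927ms (4/7)
8. 1574.344ms @ 36/7 + 174.927ms (4/7)
9. 1749.271ms @ 40/7 + 174.927ms (4/7)
10. 1924.198ms @ 44/7 + 174.927ms (4/7)
11. 2099.125ms @ 48/7 + 174.927ms (4/7)
12. 2274.052ms @ 52/7 + 174.927ms (4/7)

note 6 onset = 24/7b = 1049.563ms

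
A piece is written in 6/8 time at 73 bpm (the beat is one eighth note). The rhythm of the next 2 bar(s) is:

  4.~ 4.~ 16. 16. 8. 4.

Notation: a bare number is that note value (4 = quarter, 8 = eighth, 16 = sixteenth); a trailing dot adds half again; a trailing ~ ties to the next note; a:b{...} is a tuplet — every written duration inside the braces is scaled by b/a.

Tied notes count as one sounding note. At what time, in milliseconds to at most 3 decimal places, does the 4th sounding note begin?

1. 0.0ms @ 0 + 5547.945ms (27/4)
2. 5547.945ms @ 27/4 + 616.438ms (3/4)
3. 6164.384ms @ 15/2 + 1232.877ms (3/2)
4. 7397.26ms @ 9 + 2465.753ms (3)

note 4 onset = 9b = 7397.26ms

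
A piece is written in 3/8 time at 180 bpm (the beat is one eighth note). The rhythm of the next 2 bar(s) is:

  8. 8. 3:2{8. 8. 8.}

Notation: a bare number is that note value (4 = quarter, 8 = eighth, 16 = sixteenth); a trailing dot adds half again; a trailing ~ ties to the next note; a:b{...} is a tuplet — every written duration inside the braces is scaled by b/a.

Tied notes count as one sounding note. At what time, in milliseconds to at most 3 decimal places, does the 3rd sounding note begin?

note 3 onset = 3b = 1000.0ms

1. 0.0ms @ 0 + 500.0ms (3/2)
2. 500.0ms @ 3/2 + 500.0ms (3/2)
3. 1000.0ms @ 3 + 333.333ms (1)
4. 1333.333ms @ 4 + 333.333ms (1)
5. 1666.667ms @ 5 + 333.333ms (1)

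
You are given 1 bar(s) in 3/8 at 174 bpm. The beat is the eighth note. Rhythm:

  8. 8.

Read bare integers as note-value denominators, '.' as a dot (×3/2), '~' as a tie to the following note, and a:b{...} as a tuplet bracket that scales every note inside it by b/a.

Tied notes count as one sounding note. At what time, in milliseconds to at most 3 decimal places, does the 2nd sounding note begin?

1. 0.0ms @ 0 + 517.241ms (3/2)
2. 517.241ms @ 3/2 + 517.241ms (3/2)

note 2 onset = 3/2b = 517.241ms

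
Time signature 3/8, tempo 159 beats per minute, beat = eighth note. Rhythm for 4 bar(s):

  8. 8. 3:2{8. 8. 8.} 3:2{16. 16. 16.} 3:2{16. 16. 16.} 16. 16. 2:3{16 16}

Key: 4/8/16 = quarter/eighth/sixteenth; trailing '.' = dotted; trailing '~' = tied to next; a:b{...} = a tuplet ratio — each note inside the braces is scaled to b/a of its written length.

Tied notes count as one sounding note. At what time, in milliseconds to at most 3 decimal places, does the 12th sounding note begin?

note 12 onset = 9b = 3396.226ms

1. 0.0ms @ 0 + 566.038ms (3/2)
2. 566.038ms @ 3/2 + 566.038ms (3/2)
3. 1132.075ms @ 3 + 377.358ms (1)
4. 1509.434ms @ 4 + 377.358ms (1)
5. 1886.792ms @ 5 + 377.358ms (1)
6. 2264.151ms @ 6 + 188.679ms (1/2)
7. 2452.83ms @ 13/2 + 188.679ms (1/2)
8. 2641.509ms @ 7 + 188.679ms (1/2)
9. 2830.189ms @ 15/2 + 188.679ms (1/2)
10. 3018.868ms @ 8 + 188.679ms (1/2)
11. 3207.547ms @ 17/2 + 188.679ms (1/2)
12. 3396.226ms @ 9 + 283.019ms (3/4)
13. 3679.245ms @ 39/4 + 283.019ms (3/4)
14. 3962.264ms @ 21/2 + 283.019ms (3/4)
15. 4245.283ms @ 45/4 + 283.019ms (3/4)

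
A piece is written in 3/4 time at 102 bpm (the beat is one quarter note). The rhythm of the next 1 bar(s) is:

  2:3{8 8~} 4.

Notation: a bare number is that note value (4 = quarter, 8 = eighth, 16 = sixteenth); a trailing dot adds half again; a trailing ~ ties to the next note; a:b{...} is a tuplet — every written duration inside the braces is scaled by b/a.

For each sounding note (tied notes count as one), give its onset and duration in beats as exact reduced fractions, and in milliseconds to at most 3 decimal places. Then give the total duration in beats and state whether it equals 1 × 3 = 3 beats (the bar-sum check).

1) 0.0ms=0b +441.176ms=3/4b
2) 441.176ms=3/4b +1323.529ms=9/4b
Σ=3b of 3 (102bpm 3/4) — PASS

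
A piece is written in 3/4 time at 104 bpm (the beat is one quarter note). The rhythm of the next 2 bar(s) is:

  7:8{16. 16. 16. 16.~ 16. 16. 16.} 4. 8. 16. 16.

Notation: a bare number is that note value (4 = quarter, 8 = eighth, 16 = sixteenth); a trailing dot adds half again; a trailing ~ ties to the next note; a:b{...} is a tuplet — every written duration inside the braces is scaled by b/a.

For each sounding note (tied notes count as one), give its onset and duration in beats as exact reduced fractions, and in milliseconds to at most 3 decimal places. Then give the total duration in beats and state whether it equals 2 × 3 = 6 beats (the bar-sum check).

1) 0.0ms=0b +247.253ms=3/7b
2) 247.253ms=3/7b +247.253ms=3/7b
3) 494.505ms=6/7b +247.253ms=3/7b
4) 741.758ms=9/7b +494.505ms=6/7b
5) 1236.264ms=15/7b +247.253ms=3/7b
6) 1483.516ms=18/7b +247.253ms=3/7b
7) 1730.769ms=3b +865.385ms=3/2b
8) 2596.154ms=9/2b +432.692ms=3/4b
9) 3028.846ms=21/4b +216.346ms=3/8b
10) 3245.192ms=45/8b +216.346ms=3/8b
Σ=6b of 6 (104bpm 3/4) — PASS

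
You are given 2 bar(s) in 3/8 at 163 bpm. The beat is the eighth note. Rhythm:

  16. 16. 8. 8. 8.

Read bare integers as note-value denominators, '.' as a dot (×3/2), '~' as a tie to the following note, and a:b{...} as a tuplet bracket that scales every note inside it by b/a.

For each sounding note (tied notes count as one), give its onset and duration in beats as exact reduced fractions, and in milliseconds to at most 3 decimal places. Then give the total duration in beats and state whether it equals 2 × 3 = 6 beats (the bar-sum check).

1) 0.0ms=0b +276.074ms=3/4b
2) 276.074ms=3/4b +276.074ms=3/4b
3) 552.147ms=3/2b +552.147ms=3/2b
4) 1104.294ms=3b +552.147ms=3/2b
5) 1656.442ms=9/2b +552.147ms=3/2b
Σ=6b of 6 (163bpm 3/8) — PASS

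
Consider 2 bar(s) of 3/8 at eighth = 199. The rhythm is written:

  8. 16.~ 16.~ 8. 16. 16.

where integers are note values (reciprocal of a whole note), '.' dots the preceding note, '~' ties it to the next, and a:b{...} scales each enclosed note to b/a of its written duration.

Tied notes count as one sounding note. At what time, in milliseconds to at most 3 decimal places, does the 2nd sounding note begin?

note 2 onset = 3/2b = 452.261ms

1. 0.0ms @ 0 + 452.261ms (3/2)
2. 452.261ms @ 3/2 + 904.523ms (3)
3. 1356.784ms @ 9/2 + 226.131ms (3/4)
4. 1582.915ms @ 21/4 + 226.131ms (3/4)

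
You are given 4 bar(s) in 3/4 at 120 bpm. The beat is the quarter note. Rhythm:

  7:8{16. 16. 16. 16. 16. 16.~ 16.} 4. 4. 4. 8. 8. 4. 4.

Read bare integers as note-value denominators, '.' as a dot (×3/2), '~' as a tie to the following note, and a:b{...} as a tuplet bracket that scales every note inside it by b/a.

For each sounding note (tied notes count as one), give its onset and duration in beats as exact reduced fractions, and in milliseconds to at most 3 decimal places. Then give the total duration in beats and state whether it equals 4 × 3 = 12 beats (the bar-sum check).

1) 0.0ms=0b +214.286ms=3/7b
2) 214.286ms=3/7b +214.286ms=3/7b
3) 428.571ms=6/7b +214.286ms=3/7b
4) 642.857ms=9/7b +214.286ms=3/7b
5) 857.143ms=12/7b +214.286ms=3/7b
6) 1071.429ms=15/7b +428.571ms=6/7b
7) 1500.0ms=3b +750.0ms=3/2b
8) 2250.0ms=9/2b +750.0ms=3/2b
9) 3000.0ms=6b +750.0ms=3/2b
10) 3750.0ms=15/2b +375.0ms=3/4b
11) 4125.0ms=33/4b +375.0ms=3/4b
12) 4500.0ms=9b +750.0ms=3/2b
13) 5250.0ms=21/2b +750.0ms=3/2b
Σ=12b of 12 (120bpm 3/4) — PASS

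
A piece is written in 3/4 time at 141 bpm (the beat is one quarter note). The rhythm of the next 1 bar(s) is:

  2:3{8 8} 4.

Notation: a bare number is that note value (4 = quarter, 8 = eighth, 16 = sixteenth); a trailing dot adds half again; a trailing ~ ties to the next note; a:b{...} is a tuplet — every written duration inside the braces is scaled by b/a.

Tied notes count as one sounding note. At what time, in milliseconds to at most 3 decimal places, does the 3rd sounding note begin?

note 3 onset = 3/2b = 638.298ms

1. 0.0ms @ 0 + 319.149ms (3/4)
2. 319.149ms @ 3/4 + 319.149ms (3/4)
3. 638.298ms @ 3/2 + 638.298ms (3/2)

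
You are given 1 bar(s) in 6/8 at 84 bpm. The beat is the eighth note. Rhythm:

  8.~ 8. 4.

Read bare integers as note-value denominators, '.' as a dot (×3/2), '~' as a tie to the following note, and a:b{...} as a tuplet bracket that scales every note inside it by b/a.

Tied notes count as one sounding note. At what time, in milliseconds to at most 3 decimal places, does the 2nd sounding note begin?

note 2 onset = 3b = 2142.857ms

1. 0.0ms @ 0 + 2142.857ms (3)
2. 2142.857ms @ 3 + 2142.857ms (3)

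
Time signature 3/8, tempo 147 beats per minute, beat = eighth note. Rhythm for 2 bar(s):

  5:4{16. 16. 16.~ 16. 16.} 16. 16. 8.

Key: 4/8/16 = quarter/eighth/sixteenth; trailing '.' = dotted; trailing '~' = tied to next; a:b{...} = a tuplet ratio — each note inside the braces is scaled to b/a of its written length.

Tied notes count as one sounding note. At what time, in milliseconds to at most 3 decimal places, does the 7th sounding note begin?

note 7 onset = 9/2b = 1836.735ms

1. 0.0ms @ 0 + 244.898ms (3/5)
2. 244.898ms @ 3/5 + 244.898ms (3/5)
3. 489.796ms @ 6/5 + 489.796ms (6/5)
4. 979.592ms @ 12/5 + 244.898ms (3/5)
5. 1224.49ms @ 3 + 306.122ms (3/4)
6. 1530.612ms @ 15/4 + 306.122ms (3/4)
7. 1836.735ms @ 9/2 + 612.245ms (3/2)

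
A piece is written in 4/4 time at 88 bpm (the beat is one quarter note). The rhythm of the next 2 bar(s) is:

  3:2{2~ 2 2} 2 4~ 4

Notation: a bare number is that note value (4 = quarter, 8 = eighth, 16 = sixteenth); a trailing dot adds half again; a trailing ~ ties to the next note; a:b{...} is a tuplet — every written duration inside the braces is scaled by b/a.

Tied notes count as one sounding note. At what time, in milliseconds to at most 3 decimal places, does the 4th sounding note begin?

1. 0.0ms @ 0 + 1818.182ms (8/3)
2. 1818.182ms @ 8/3 + 909.091ms (4/3)
3. 2727.273ms @ 4 + 1363.636ms (2)
4. 4090.909ms @ 6 + 1363.636ms (2)

note 4 onset = 6b = 4090.909ms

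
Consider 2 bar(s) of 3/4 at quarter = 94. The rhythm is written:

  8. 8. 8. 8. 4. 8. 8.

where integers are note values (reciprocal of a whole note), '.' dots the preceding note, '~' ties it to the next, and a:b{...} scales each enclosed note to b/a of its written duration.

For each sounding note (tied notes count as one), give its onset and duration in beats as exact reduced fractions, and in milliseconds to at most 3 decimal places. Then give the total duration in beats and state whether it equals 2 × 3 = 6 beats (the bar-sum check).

1) 0.0ms=0b +478.723ms=3/4b
2) 478.723ms=3/4b +478.723ms=3/4b
3) 957.447ms=3/2b +478.723ms=3/4b
4) 1436.17ms=9/4b +478.723ms=3/4b
5) 1914.894ms=3b +957.447ms=3/2b
6) 2872.34ms=9/2b +478.723ms=3/4b
7) 3351.064ms=21/4b +478.723ms=3/4b
Σ=6b of 6 (94bpm 3/4) — PASS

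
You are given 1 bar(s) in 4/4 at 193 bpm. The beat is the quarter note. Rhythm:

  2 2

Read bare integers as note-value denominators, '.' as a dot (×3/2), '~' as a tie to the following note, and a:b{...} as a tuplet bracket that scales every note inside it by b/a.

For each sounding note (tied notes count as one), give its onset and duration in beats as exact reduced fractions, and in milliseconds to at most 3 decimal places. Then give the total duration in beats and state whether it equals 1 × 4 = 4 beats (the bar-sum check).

1) 0.0ms=0b +621.762ms=2b
2) 621.762ms=2b +621.762ms=2b
Σ=4b of 4 (193bpm 4/4) — PASS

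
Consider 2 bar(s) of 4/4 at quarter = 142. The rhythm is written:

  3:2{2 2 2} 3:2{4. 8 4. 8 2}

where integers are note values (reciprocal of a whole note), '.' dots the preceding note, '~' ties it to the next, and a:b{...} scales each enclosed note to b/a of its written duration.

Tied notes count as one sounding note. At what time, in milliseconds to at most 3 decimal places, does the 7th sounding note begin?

1. 0.0ms @ 0 + 563.38ms (4/3)
2. 563.38ms @ 4/3 + 563.38ms (4/3)
3. 1126.761ms @ 8/3 + 563.38ms (4/3)
4. 1690.141ms @ 4 + 422.535ms (1)
5. 2112.676ms @ 5 + 140.845ms (1/3)
6. 2253.521ms @ 16/3 + 422.535ms (1)
7. 2676.056ms @ 19/3 + 140.845ms (1/3)
8. 2816.901ms @ 20/3 + 563.38ms (4/3)

note 7 onset = 19/3b = 2676.056ms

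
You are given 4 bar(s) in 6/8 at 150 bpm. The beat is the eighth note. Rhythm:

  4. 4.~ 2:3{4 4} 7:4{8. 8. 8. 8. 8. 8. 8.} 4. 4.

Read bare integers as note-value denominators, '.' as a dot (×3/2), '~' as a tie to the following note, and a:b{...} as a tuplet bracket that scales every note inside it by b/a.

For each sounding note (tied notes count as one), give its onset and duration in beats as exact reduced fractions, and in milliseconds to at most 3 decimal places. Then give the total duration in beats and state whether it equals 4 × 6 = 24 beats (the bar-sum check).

1) 0.0ms=0b +1200.0ms=3b
2) 1200.0ms=3b +2400.0ms=6b
3) 3600.0ms=9b +1200.0ms=3b
4) 4800.0ms=12b +342.857ms=6/7b
5) 5142.857ms=90/7b +342.857ms=6/7b
6) 5485.714ms=96/7b +342.857ms=6/7b
7) 5828.571ms=102/7b +342.857ms=6/7b
8) 6171.429ms=108/7b +342.857ms=6/7b
9) 6514.286ms=114/7b +342.857ms=6/7b
10) 6857.143ms=120/7b +342.857ms=6/7b
11) 7200.0ms=18b +1200.0ms=3b
12) 8400.0ms=21b +1200.0ms=3b
Σ=24b of 24 (150bpm 6/8) — PASS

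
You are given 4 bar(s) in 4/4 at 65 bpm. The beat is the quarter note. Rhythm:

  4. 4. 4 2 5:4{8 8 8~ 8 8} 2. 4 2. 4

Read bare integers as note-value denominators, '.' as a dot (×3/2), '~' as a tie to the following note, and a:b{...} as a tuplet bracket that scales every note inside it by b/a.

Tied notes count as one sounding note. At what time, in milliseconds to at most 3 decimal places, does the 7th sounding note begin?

note 7 onset = 34/5b = 6276.923ms

1. 0.0ms @ 0 + 1384.615ms (3/2)
2. 1384.615ms @ 3/2 + 1384.615ms (3/2)
3. 2769.231ms @ 3 + 923.077ms (1)
4. 3692.308ms @ 4 + 1846.154ms (2)
5. 5538.462ms @ 6 + 369.231ms (2/5)
6. 5907.692ms @ 32/5 + 369.231ms (2/5)
7. 6276.923ms @ 34/5 + 738.462ms (4/5)
8. 7015.385ms @ 38/5 + 369.231ms (2/5)
9. 7384.615ms @ 8 + 2769.231ms (3)
10. 10153.846ms @ 11 + 923.077ms (1)
11. 11076.923ms @ 12 + 2769.231ms (3)
12. 13846.154ms @ 15 + 923.077ms (1)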